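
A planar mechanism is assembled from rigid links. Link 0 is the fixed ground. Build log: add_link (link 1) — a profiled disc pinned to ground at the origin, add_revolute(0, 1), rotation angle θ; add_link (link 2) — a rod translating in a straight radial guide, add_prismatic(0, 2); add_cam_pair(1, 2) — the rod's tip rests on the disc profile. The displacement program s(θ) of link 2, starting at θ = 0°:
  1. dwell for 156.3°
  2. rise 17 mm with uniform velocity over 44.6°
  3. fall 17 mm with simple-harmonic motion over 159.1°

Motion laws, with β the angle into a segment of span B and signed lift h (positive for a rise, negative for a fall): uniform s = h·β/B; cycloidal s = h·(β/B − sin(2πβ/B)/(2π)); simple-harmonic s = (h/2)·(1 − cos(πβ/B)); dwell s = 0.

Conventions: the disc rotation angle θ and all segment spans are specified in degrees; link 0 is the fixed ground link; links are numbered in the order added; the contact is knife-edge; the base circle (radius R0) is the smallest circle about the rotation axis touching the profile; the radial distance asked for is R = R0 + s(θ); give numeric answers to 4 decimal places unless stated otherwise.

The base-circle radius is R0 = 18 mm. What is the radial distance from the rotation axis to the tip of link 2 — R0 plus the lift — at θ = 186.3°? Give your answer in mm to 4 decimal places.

seg 1 [0°–156.3°] dwell: s stays 0.0000
seg 2 [156.3°–200.9°] uniform, h=17: θ=186.3° here. β=30, B=44.6. 17·30/44.6 = 11.4350 → s = 11.4350
R = R0 + s = 18 + 11.4350 = 29.4350

29.4350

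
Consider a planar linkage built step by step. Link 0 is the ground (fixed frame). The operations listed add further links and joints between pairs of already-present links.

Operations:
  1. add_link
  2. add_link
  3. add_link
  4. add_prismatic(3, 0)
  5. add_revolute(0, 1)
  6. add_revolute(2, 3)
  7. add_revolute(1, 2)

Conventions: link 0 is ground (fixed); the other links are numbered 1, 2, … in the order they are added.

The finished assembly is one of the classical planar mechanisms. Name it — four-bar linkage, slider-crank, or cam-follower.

links: 4 (incl. ground); joints: 3 revolute, 1 prismatic, 0 higher (cam) pair, forming one closed loop
4 links, 3 revolutes + 1 prismatic in one loop → slider-crank

slider-crank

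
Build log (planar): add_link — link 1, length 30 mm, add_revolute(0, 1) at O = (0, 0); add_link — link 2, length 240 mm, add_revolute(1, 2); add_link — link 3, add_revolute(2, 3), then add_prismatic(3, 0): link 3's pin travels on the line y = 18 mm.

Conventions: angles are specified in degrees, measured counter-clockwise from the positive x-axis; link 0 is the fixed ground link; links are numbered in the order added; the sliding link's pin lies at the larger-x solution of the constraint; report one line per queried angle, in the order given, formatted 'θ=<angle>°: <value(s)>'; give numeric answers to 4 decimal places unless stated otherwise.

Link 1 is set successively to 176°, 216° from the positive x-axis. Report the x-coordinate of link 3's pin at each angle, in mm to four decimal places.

geometry: r = 30 mm, L = 240 mm, e = 18 mm
θ=176°: crank pin P = (r cos θ, r sin θ) = (-29.926922, 2.092694)
θ=176°: h = r sin θ − e = 2.092694 − 18 = -15.907306
θ=176°: x = r cos θ + √(L² − h²) = -29.926922 + 239.472248 = 209.545327
θ=216°: crank pin P = (r cos θ, r sin θ) = (-24.270510, -17.633558)
θ=216°: h = r sin θ − e = -17.633558 − 18 = -35.633558
θ=216°: x = r cos θ + √(L² − h²) = -24.270510 + 237.339945 = 213.069435

θ=176°: 209.5453
θ=216°: 213.0694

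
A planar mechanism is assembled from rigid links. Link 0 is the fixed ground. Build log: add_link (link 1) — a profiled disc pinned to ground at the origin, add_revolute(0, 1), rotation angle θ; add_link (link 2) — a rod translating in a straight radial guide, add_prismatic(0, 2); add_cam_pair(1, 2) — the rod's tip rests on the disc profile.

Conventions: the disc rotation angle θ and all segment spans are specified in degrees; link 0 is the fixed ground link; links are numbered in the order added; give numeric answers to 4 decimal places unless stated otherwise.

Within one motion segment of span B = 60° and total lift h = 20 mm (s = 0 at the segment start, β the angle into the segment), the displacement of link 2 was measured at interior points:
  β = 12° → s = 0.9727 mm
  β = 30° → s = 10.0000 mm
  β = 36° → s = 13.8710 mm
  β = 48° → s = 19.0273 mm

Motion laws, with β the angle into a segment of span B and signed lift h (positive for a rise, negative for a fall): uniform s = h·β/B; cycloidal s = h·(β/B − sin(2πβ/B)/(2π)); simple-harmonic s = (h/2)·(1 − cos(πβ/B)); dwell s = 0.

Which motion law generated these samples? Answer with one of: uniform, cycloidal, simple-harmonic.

candidates at β/B = r: uniform s = h·r (linear in β); cycloidal s = h·(r − sin(2πr)/(2π)); simple-harmonic s = (h/2)(1 − cos(πr))
β=12°: printed 0.9727 | uniform 4.0000, cycloidal 0.9727, simple-harmonic 1.9098
β=30°: printed 10.0000 | uniform 10.0000, cycloidal 10.0000, simple-harmonic 10.0000
β=36°: printed 13.8710 | uniform 12.0000, cycloidal 13.8710, simple-harmonic 13.0902
β=48°: printed 19.0273 | uniform 16.0000, cycloidal 19.0273, simple-harmonic 18.0902
only one law matches every sample → cycloidal

cycloidal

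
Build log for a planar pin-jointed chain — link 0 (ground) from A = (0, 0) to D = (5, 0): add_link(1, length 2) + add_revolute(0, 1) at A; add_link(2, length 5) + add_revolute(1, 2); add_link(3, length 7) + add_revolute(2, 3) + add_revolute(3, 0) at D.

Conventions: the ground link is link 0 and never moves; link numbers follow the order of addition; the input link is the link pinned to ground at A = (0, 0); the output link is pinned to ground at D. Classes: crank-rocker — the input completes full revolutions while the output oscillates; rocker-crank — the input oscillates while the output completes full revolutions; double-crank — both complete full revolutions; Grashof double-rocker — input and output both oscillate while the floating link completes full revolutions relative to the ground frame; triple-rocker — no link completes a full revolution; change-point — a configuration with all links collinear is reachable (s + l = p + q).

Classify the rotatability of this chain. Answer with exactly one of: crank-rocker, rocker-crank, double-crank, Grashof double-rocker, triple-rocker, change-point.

lengths: ground=5, input=2, coupler=5, output=7
sorted: s=2 (shortest), l=7 (longest), p+q=10
s + l = 9 vs p + q = 10
s + l < p + q (Grashof) with shortest = input link → crank-rocker

crank-rocker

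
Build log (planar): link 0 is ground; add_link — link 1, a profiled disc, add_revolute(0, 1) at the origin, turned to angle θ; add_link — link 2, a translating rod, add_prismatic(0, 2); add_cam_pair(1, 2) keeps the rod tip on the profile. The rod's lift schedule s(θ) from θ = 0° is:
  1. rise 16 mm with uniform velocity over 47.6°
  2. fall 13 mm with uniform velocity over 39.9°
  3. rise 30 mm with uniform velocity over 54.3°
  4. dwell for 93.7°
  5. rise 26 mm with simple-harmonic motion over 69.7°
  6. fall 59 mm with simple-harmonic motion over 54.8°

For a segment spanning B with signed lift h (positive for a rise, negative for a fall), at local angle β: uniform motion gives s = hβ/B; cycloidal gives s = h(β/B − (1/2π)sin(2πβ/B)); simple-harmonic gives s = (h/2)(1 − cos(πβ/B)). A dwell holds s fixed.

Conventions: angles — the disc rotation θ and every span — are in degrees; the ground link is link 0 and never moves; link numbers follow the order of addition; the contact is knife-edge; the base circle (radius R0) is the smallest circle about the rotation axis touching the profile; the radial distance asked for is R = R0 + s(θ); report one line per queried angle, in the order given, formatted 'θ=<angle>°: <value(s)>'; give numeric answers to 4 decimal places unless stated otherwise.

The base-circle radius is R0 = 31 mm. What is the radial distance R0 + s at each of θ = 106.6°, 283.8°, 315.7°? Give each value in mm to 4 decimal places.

seg 1 [0°–47.6°] uniform, h=16: full span → s += 16 → s = 16.0000
seg 2 [47.6°–87.5°] uniform, h=-13: full span → s += -13 → s = 3.0000
seg 3 [87.5°–141.8°] uniform, h=30: θ=106.6° here. β=19.1, B=54.3. 30·19.1/54.3 = 10.5525 → s = 13.5525
seg 3 [87.5°–141.8°] uniform, h=30: full span → s += 30 → s = 33.0000
seg 4 [141.8°–235.5°] dwell: s stays 33.0000
seg 5 [235.5°–305.2°] simple-harmonic, h=26: θ=283.8° here. β=48.3, B=69.7. 26/2·(1 − cos(π·0.6930)) = 20.4071 → s = 53.4071
seg 5 [235.5°–305.2°] simple-harmonic, h=26: full span → s += 26 → s = 59.0000
seg 6 [305.2°–360°] simple-harmonic, h=-59: θ=315.7° here. β=10.5, B=54.8. -59/2·(1 − cos(π·0.1916)) = -5.1851 → s = 53.8149
θ=106.6°: R = R0 + s = 31 + 13.5525 = 44.5525
θ=283.8°: R = R0 + s = 31 + 53.4071 = 84.4071
θ=315.7°: R = R0 + s = 31 + 53.8149 = 84.8149

θ=106.6°: 44.5525
θ=283.8°: 84.4071
θ=315.7°: 84.8149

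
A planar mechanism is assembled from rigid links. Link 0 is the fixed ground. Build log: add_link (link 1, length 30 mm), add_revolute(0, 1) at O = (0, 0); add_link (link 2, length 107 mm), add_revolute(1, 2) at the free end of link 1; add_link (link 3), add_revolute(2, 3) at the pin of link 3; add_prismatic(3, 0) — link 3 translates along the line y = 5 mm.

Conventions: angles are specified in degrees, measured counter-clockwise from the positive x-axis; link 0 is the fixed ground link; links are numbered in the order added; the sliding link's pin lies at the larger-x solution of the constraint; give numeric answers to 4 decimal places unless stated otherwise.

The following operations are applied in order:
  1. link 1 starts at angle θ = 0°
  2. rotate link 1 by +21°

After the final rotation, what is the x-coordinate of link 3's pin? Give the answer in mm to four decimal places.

geometry: r = 30 mm, L = 107 mm, e = 5 mm; θ starts at 0°
rotate link 1 by +21°: θ ← 0° +21° = 21°
crank pin P = (r cos θ, r sin θ) = (28.007413, 10.751038)
h = r sin θ − e = 10.751038 − 5 = 5.751038
x = r cos θ + √(L² − h²) = 28.007413 + 106.845335 = 134.852748

134.8527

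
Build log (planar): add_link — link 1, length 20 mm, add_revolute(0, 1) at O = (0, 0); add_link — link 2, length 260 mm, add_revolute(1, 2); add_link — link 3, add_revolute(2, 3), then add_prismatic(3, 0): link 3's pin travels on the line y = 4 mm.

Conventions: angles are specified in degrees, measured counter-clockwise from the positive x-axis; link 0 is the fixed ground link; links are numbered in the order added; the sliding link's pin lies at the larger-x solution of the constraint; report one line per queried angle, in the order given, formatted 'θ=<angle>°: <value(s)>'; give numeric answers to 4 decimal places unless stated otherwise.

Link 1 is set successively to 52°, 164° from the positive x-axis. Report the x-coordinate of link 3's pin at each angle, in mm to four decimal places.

geometry: r = 20 mm, L = 260 mm, e = 4 mm
θ=52°: crank pin P = (r cos θ, r sin θ) = (12.313230, 15.760215)
θ=52°: h = r sin θ − e = 15.760215 − 4 = 11.760215
θ=52°: x = r cos θ + √(L² − h²) = 12.313230 + 259.733897 = 272.047127
θ=164°: crank pin P = (r cos θ, r sin θ) = (-19.225234, 5.512747)
θ=164°: h = r sin θ − e = 5.512747 − 4 = 1.512747
θ=164°: x = r cos θ + √(L² − h²) = -19.225234 + 259.995599 = 240.770365

θ=52°: 272.0471
θ=164°: 240.7704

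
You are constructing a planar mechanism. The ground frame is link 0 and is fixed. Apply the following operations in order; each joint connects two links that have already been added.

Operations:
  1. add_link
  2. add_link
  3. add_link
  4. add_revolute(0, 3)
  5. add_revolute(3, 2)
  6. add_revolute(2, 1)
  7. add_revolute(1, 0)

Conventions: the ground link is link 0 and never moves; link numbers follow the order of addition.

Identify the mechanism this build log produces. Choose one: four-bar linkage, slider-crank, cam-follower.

links: 4 (incl. ground); joints: 4 revolute, 0 prismatic, 0 higher (cam) pair, forming one closed loop
4 links in a single 4R loop → four-bar linkage

four-bar linkage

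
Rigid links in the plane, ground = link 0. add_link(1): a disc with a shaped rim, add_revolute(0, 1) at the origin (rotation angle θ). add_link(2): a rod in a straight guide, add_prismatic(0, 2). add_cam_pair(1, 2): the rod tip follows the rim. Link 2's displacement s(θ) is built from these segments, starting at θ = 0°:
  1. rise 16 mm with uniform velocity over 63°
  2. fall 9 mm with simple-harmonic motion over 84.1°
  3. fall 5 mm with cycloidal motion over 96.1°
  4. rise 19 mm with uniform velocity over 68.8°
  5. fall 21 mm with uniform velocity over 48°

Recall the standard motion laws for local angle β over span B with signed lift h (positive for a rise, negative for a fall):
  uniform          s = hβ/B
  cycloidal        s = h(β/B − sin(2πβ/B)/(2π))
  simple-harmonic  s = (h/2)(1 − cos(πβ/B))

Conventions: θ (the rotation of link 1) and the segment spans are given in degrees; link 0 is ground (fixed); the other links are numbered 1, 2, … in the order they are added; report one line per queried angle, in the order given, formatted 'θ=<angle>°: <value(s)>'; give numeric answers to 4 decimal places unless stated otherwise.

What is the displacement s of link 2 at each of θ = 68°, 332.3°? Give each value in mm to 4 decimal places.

segment 1 (0° to 63°, uniform, h = 16) is passed completely: s = 0.0000 + (16) = 16.0000
θ = 68° falls in segment 2 (63° to 147.1°, simple-harmonic, h = -9): β = 68 − 63 = 5°, B = 84.1°; Δs = -9/2·(1 − cos(π·0.0595)) = -0.0783; s = 16.0000 − 0.0783 = 15.9217
segment 2 (63° to 147.1°, simple-harmonic, h = -9) is passed completely: s = 16.0000 + (-9) = 7.0000
segment 3 (147.1° to 243.2°, cycloidal, h = -5) is passed completely: s = 7.0000 + (-5) = 2.0000
segment 4 (243.2° to 312°, uniform, h = 19) is passed completely: s = 2.0000 + (19) = 21.0000
θ = 332.3° falls in segment 5 (312° to 360°, uniform, h = -21): β = 332.3 − 312 = 20.3°, B = 48°; Δs = -21·20.3/48 = -8.8813; s = 21.0000 − 8.8813 = 12.1187

θ=68°: 15.9217
θ=332.3°: 12.1187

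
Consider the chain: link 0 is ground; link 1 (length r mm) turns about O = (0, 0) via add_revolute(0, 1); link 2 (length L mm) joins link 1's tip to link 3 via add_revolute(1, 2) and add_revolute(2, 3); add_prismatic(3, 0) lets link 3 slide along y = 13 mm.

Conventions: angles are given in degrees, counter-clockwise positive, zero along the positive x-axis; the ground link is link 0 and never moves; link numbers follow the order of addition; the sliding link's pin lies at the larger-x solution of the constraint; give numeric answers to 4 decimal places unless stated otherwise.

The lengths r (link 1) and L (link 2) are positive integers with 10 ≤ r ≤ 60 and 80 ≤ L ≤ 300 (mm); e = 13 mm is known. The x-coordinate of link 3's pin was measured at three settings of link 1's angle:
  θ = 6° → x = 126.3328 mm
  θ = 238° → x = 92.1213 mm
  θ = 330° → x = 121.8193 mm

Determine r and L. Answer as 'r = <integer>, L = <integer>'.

constraint per measurement: (x − r cos θ)² + (r sin θ − e)² = L²
subtracting the θ₁ and θ₂ equations cancels the r² and L² terms:
r = (x₁² − x₂²) / (2[(x₁cos θ₁ + e sin θ₁) − (x₂cos θ₂ + e sin θ₂)]) = 20.0000 → r = 20
L² = (x₁ − r cos θ₁)² + (r sin θ₁ − e)² = 11448.9921 → L = 107.0000 → L = 107
check at θ₃=330°: x = 121.8193 (printed 121.8193) ✓

r = 20, L = 107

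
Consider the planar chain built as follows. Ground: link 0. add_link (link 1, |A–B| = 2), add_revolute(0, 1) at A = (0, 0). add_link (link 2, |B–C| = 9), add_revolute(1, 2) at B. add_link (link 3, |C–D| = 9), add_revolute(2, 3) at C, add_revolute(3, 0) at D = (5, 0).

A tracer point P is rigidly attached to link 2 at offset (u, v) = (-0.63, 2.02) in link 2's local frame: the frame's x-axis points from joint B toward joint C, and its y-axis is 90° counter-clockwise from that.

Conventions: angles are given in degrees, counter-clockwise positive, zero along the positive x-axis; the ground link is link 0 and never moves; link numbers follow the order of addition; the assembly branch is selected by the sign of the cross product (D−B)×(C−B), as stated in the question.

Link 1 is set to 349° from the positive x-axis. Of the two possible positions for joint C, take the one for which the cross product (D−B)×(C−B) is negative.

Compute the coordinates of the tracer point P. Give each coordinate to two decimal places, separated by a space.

A=(0,0), D=(5.00,0)
B = A + 2.00·(cos349°, sin349°) = (1.9633, -0.3816)
|BD| = 3.0606
circle(B,9.00) ∩ circle(D,9.00): a=1.5303, h=8.8689
  candidates: C₊=(2.3758,8.6089) cross=27.145; C₋=(4.5875,-8.9905) cross=-27.145
  branch - wants cross < 0 → take C=(4.5875,-8.9905) (cross=-27.145)
ex = (C−B)/|BC| = (0.2916,-0.9565); ey = (0.9565,0.2916)
P = B + -0.63·ex + 2.02·ey = (3.7118,0.8100)

3.71 0.81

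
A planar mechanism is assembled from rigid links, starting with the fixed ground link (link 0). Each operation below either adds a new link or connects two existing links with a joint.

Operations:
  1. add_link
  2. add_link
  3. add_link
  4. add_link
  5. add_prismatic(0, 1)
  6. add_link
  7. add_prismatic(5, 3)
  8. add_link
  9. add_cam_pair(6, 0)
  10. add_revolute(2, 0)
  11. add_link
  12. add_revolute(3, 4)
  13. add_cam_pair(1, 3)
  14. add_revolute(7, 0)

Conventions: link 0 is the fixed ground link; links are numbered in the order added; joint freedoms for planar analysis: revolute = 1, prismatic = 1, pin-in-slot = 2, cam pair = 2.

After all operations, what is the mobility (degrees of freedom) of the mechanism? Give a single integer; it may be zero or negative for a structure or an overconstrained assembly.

L=1 J1=0 J2=0
add link → L=2 J1=0 J2=0
add link → L=3 J1=0 J2=0
add link → L=4 J1=0 J2=0
add link → L=5 J1=0 J2=0
P@0,1 dof=1 J1 → L=5 J1=1 J2=0
add link → L=6 J1=1 J2=0
P@5,3 dof=1 J1 → L=6 J1=2 J2=0
add link → L=7 J1=2 J2=0
C@6,0 dof=2 J2 → L=7 J1=2 J2=1
R@2,0 dof=1 J1 → L=7 J1=3 J2=1
add link → L=8 J1=3 J2=1
R@3,4 dof=1 J1 → L=8 J1=4 J2=1
C@1,3 dof=2 J2 → L=8 J1=4 J2=2
R@7,0 dof=1 J1 → L=8 J1=5 J2=2
M=3(L−1)−2J1−J2=3·7−2·5−2=9

M = 9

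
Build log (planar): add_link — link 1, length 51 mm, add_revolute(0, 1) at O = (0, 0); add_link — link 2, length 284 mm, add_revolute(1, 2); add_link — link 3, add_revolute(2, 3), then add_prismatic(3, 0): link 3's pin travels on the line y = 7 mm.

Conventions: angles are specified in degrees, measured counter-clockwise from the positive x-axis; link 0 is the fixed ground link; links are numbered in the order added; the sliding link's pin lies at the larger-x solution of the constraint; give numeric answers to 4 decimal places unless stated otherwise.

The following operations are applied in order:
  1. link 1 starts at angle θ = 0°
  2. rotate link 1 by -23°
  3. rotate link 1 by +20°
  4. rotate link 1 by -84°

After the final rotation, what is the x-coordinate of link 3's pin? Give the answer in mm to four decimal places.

geometry: r = 51 mm, L = 284 mm, e = 7 mm; θ starts at 0°
rotate link 1 by -23°: θ ← 0° -23° = -23°
rotate link 1 by +20°: θ ← -23° +20° = -3°
rotate link 1 by -84°: θ ← -3° -84° = -87°
crank pin P = (r cos θ, r sin θ) = (2.669134, -50.930106)
h = r sin θ − e = -50.930106 − 7 = -57.930106
x = r cos θ + √(L² − h²) = 2.669134 + 278.028960 = 280.698094

280.6981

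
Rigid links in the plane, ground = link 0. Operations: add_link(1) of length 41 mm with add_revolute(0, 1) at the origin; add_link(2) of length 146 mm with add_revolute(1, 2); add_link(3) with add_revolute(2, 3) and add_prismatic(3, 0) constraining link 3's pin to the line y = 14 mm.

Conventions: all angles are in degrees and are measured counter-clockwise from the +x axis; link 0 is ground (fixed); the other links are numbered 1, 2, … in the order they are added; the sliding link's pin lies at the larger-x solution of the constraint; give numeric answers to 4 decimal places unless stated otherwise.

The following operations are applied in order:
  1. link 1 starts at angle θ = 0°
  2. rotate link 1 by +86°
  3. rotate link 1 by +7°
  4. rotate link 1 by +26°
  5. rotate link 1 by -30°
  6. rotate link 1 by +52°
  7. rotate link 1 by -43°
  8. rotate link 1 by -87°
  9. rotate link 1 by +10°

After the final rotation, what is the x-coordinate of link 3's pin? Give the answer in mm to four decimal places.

geometry: r = 41 mm, L = 146 mm, e = 14 mm; θ starts at 0°
rotate link 1 by +86°: θ ← 0° +86° = 86°
rotate link 1 by +7°: θ ← 86° +7° = 93°
rotate link 1 by +26°: θ ← 93° +26° = 119°
rotate link 1 by -30°: θ ← 119° -30° = 89°
rotate link 1 by +52°: θ ← 89° +52° = 141°
rotate link 1 by -43°: θ ← 141° -43° = 98°
rotate link 1 by -87°: θ ← 98° -87° = 11°
rotate link 1 by +10°: θ ← 11° +10° = 21°
crank pin P = (r cos θ, r sin θ) = (38.276797, 14.693086)
h = r sin θ − e = 14.693086 − 14 = 0.693086
x = r cos θ + √(L² − h²) = 38.276797 + 145.998355 = 184.275152

184.2752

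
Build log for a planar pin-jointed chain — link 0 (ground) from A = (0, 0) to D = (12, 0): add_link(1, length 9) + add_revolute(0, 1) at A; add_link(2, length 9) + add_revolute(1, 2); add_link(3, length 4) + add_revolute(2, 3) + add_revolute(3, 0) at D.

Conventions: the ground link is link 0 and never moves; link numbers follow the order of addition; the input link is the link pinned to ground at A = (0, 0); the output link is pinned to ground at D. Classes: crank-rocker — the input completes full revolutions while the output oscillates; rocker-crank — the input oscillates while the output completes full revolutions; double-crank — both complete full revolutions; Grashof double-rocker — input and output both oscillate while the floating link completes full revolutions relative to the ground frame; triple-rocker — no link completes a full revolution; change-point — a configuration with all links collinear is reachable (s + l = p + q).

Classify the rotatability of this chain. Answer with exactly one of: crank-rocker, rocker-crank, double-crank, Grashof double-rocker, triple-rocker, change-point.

lengths: ground=12, input=9, coupler=9, output=4
sorted: s=4 (shortest), l=12 (longest), p+q=18
s + l = 16 vs p + q = 18
s + l < p + q (Grashof) with shortest = output link → rocker-crank

rocker-crank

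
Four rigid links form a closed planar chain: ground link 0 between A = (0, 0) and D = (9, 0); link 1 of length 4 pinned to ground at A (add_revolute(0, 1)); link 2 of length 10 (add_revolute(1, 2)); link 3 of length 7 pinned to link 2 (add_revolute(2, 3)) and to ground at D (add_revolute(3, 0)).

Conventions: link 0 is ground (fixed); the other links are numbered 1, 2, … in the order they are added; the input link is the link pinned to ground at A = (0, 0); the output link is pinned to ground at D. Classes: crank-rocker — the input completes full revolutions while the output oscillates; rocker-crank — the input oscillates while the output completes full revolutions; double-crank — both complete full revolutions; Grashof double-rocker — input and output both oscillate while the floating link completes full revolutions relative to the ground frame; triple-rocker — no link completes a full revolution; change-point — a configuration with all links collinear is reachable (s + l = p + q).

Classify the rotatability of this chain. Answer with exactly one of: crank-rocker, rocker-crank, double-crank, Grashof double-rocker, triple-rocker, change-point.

lengths: ground=9, input=4, coupler=10, output=7
sorted: s=4 (shortest), l=10 (longest), p+q=16
s + l = 14 vs p + q = 16
s + l < p + q (Grashof) with shortest = input link → crank-rocker

crank-rocker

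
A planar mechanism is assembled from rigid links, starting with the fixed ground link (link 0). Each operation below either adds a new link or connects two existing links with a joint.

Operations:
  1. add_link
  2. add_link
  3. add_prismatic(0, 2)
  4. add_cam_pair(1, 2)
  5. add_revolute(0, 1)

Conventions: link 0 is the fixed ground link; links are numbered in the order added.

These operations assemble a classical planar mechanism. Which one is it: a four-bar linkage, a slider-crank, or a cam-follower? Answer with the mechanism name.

links: 3 (incl. ground); joints: 1 revolute, 1 prismatic, 1 higher (cam) pair, forming one closed loop
3 links, revolute + prismatic + higher pair in one loop → cam-follower

cam-follower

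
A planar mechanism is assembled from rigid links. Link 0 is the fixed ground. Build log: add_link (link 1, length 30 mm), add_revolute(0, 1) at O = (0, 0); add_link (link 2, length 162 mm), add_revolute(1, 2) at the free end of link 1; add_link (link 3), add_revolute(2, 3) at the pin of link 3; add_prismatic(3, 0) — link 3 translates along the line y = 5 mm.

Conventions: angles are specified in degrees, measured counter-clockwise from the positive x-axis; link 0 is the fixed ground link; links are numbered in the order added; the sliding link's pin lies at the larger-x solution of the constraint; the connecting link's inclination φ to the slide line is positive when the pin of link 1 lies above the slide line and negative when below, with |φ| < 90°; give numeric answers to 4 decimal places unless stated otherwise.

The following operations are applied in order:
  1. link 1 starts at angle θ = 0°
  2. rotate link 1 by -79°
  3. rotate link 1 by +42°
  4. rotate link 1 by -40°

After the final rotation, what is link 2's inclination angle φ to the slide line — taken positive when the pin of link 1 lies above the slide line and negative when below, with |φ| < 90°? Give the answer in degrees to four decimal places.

geometry: r = 30 mm, L = 162 mm, e = 5 mm; θ starts at 0°
rotate link 1 by -79°: θ ← 0° -79° = -79°
rotate link 1 by +42°: θ ← -79° +42° = -37°
rotate link 1 by -40°: θ ← -37° -40° = -77°
h = r sin θ − e = -29.231102 − 5 = -34.231102
sin φ = h / L = -34.231102 / 162 = -0.21130310
φ = arcsin(-0.21130310) = -12.198728°

-12.1987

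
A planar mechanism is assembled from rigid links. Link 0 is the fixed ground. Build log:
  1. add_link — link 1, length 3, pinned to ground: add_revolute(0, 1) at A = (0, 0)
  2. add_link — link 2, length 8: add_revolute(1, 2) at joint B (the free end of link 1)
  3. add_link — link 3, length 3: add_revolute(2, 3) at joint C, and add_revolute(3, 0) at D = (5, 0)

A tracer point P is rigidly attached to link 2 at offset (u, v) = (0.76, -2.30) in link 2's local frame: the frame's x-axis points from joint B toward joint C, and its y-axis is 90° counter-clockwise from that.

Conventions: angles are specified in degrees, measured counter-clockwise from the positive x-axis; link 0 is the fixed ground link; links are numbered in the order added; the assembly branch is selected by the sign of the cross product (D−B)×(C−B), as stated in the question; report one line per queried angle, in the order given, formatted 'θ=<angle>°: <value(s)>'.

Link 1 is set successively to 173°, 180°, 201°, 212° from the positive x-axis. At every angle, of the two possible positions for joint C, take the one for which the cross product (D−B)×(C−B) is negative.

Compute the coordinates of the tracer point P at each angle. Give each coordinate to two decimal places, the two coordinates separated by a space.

A=(0,0), D=(5.00,0)
θ=173°: B = A + 3.00·(cos173°, sin173°) = (-2.9776, 0.3656)
θ=173°: |BD| = 7.9860
θ=173°: circle(B,8.00) ∩ circle(D,3.00): a=7.4365, h=2.9492
θ=173°:   candidates: C₊=(4.5861,2.9713) cross=23.553; C₋=(4.3161,-2.9210) cross=-23.553
θ=173°:   branch - wants cross < 0 → take C=(4.3161,-2.9210) (cross=-23.553)
θ=173°: ex = (C−B)/|BC| = (0.9117,-0.4108); ey = (0.4108,0.9117)
θ=173°: P = B + 0.76·ex + -2.30·ey = (-3.2296,-2.0436)
θ=180°: B = A + 3.00·(cos180°, sin180°) = (-3.0000, 0.0000)
θ=180°: |BD| = 8.0000
θ=180°: circle(B,8.00) ∩ circle(D,3.00): a=7.4375, h=2.9468
θ=180°:   candidates: C₊=(4.4375,2.9468) cross=23.574; C₋=(4.4375,-2.9468) cross=-23.574
θ=180°:   branch - wants cross < 0 → take C=(4.4375,-2.9468) (cross=-23.574)
θ=180°: ex = (C−B)/|BC| = (0.9297,-0.3683); ey = (0.3683,0.9297)
θ=180°: P = B + 0.76·ex + -2.30·ey = (-3.1406,-2.4182)
θ=201°: B = A + 3.00·(cos201°, sin201°) = (-2.8007, -1.0751)
θ=201°: |BD| = 7.8745
θ=201°: circle(B,8.00) ∩ circle(D,3.00): a=7.4295, h=2.9668
θ=201°:   candidates: C₊=(4.1542,2.8783) cross=23.362; C₋=(4.9643,-2.9998) cross=-23.362
θ=201°:   branch - wants cross < 0 → take C=(4.9643,-2.9998) (cross=-23.362)
θ=201°: ex = (C−B)/|BC| = (0.9706,-0.2406); ey = (0.2406,0.9706)
θ=201°: P = B + 0.76·ex + -2.30·ey = (-2.6164,-3.4904)
θ=212°: B = A + 3.00·(cos212°, sin212°) = (-2.5441, -1.5898)
θ=212°: |BD| = 7.7098
θ=212°: circle(B,8.00) ∩ circle(D,3.00): a=7.4218, h=2.9861
θ=212°:   candidates: C₊=(4.1024,2.8626) cross=23.023; C₋=(5.3339,-2.9814) cross=-23.023
θ=212°:   branch - wants cross < 0 → take C=(5.3339,-2.9814) (cross=-23.023)
θ=212°: ex = (C−B)/|BC| = (0.9848,-0.1740); ey = (0.1740,0.9848)
θ=212°: P = B + 0.76·ex + -2.30·ey = (-2.1958,-3.9869)

θ=173°: -3.23 -2.04
θ=180°: -3.14 -2.42
θ=201°: -2.62 -3.49
θ=212°: -2.20 -3.99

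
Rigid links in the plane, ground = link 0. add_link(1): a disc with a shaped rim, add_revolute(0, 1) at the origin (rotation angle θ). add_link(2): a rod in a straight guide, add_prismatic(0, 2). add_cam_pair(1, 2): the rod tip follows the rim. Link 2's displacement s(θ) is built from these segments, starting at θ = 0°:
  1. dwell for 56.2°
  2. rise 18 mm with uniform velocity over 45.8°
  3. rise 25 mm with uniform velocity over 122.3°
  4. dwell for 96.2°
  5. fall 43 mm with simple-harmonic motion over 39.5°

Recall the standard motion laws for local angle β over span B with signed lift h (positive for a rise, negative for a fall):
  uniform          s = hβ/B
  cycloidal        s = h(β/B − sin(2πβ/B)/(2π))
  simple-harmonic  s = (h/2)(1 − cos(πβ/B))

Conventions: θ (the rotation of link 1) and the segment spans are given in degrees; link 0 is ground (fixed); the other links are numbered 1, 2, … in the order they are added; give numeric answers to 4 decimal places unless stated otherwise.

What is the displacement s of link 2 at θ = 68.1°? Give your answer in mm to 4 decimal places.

segment 1 (0° to 56.2°, dwell): s unchanged at 0.0000
θ = 68.1° falls in segment 2 (56.2° to 102°, uniform, h = 18): β = 68.1 − 56.2 = 11.9°, B = 45.8°; Δs = 18·11.9/45.8 = 4.6769; s = 0.0000 + 4.6769 = 4.6769

4.6769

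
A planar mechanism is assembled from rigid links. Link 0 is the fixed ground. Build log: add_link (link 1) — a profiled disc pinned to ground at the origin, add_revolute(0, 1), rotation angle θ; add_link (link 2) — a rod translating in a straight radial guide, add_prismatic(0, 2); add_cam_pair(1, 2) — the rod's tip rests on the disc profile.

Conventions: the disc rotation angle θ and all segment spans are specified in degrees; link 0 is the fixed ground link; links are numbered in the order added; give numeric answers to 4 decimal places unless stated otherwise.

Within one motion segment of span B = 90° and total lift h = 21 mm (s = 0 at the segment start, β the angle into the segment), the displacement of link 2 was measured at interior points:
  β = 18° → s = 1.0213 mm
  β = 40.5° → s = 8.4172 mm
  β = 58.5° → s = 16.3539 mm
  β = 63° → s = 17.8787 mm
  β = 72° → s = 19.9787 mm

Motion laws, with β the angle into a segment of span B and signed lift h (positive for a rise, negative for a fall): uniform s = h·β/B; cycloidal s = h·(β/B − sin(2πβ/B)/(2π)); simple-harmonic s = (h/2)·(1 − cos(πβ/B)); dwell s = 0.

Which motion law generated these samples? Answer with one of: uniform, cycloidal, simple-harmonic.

candidates at β/B = r: uniform s = h·r (linear in β); cycloidal s = h·(r − sin(2πr)/(2π)); simple-harmonic s = (h/2)(1 − cos(πr))
β=18°: printed 1.0213 | uniform 4.2000, cycloidal 1.0213, simple-harmonic 2.0053
β=40.5°: printed 8.4172 | uniform 9.4500, cycloidal 8.4172, simple-harmonic 8.8574
β=58.5°: printed 16.3539 | uniform 13.6500, cycloidal 16.3539, simple-harmonic 15.2669
β=63°: printed 17.8787 | uniform 14.7000, cycloidal 17.8787, simple-harmonic 16.6717
β=72°: printed 19.9787 | uniform 16.8000, cycloidal 19.9787, simple-harmonic 18.9947
only one law matches every sample → cycloidal

cycloidal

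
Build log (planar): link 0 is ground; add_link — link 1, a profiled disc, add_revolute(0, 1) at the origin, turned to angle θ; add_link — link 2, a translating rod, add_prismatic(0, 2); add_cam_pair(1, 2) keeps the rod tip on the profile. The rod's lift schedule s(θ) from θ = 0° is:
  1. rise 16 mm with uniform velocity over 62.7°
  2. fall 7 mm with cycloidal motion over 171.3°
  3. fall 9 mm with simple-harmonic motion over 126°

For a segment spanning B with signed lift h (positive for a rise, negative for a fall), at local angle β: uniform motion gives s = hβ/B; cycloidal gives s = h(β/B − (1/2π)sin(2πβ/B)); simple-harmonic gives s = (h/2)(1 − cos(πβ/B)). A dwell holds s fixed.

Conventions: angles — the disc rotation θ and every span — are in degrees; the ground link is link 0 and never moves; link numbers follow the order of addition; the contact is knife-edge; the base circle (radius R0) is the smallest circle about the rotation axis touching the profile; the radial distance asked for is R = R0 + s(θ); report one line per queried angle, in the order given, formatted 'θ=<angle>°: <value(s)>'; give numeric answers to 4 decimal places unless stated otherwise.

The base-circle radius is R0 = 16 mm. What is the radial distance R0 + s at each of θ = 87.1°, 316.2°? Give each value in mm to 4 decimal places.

seg 1 [0°–62.7°] uniform, h=16: full span → s += 16 → s = 16.0000
seg 2 [62.7°–234°] cycloidal, h=-7: θ=87.1° here. β=24.4, B=171.3. -7·(0.1424 − sin(2π·0.1424)/(2π)) = -0.1279 → s = 15.8721
seg 2 [62.7°–234°] cycloidal, h=-7: full span → s += -7 → s = 9.0000
seg 3 [234°–360°] simple-harmonic, h=-9: θ=316.2° here. β=82.2, B=126. -9/2·(1 − cos(π·0.6524)) = -6.5729 → s = 2.4271
θ=87.1°: R = R0 + s = 16 + 15.8721 = 31.8721
θ=316.2°: R = R0 + s = 16 + 2.4271 = 18.4271

θ=87.1°: 31.8721
θ=316.2°: 18.4271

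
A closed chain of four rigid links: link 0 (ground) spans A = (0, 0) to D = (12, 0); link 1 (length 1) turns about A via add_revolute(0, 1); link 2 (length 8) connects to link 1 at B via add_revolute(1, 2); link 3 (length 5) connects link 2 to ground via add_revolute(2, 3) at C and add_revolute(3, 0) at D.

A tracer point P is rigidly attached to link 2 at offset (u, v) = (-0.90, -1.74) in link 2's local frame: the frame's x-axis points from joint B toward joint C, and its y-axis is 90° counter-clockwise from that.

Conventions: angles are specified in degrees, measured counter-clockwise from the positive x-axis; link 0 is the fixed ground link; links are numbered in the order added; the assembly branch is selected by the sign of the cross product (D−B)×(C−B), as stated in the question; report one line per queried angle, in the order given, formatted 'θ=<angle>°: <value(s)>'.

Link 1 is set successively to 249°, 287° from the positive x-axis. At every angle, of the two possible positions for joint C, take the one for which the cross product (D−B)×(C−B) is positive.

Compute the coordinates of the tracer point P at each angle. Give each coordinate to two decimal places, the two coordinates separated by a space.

A=(0,0), D=(12.00,0)
θ=249°: B = A + 1.00·(cos249°, sin249°) = (-0.3584, -0.9336)
θ=249°: |BD| = 12.3936
θ=249°: circle(B,8.00) ∩ circle(D,5.00): a=7.7702, h=1.9037
θ=249°:   candidates: C₊=(7.2463,1.5501) cross=23.594; C₋=(7.5331,-2.2466) cross=-23.594
θ=249°:   branch + wants cross > 0 → take C=(7.2463,1.5501) (cross=23.594)
θ=249°: ex = (C−B)/|BC| = (0.9506,0.3105); ey = (-0.3105,0.9506)
θ=249°: P = B + -0.90·ex + -1.74·ey = (-0.6737,-2.8670)
θ=287°: B = A + 1.00·(cos287°, sin287°) = (0.2924, -0.9563)
θ=287°: |BD| = 11.7466
θ=287°: circle(B,8.00) ∩ circle(D,5.00): a=7.5334, h=2.6923
θ=287°:   candidates: C₊=(7.5815,2.3404) cross=31.625; C₋=(8.0199,-3.0264) cross=-31.625
θ=287°:   branch + wants cross > 0 → take C=(7.5815,2.3404) (cross=31.625)
θ=287°: ex = (C−B)/|BC| = (0.9111,0.4121); ey = (-0.4121,0.9111)
θ=287°: P = B + -0.90·ex + -1.74·ey = (0.1894,-2.9126)

θ=249°: -0.67 -2.87
θ=287°: 0.19 -2.91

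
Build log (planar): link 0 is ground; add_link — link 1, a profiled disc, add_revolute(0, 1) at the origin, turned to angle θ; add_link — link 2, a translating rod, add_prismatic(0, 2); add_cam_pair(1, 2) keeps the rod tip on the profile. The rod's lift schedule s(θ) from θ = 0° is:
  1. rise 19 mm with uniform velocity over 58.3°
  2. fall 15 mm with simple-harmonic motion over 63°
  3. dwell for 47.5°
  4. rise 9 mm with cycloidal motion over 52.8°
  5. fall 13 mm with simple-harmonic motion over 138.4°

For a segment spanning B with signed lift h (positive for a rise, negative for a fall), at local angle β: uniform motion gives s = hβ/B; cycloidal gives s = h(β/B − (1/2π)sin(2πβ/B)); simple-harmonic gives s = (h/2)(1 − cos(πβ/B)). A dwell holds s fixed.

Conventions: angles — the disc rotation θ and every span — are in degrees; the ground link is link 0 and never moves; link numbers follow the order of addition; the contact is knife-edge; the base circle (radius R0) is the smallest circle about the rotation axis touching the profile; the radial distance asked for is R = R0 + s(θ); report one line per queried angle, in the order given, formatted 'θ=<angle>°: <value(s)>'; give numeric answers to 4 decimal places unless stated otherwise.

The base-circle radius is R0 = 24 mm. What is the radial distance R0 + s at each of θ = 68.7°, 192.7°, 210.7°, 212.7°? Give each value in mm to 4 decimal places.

seg 1 [0°–58.3°] uniform, h=19: full span → s += 19 → s = 19.0000
seg 2 [58.3°–121.3°] simple-harmonic, h=-15: θ=68.7° here. β=10.4, B=63. -15/2·(1 − cos(π·0.1651)) = -0.9862 → s = 18.0138
seg 2 [58.3°–121.3°] simple-harmonic, h=-15: full span → s += -15 → s = 4.0000
seg 3 [121.3°–168.8°] dwell: s stays 4.0000
seg 4 [168.8°–221.6°] cycloidal, h=9: θ=192.7° here. β=23.9, B=52.8. 9·(0.4527 − sin(2π·0.4527)/(2π)) = 3.6540 → s = 7.6540
seg 4 [168.8°–221.6°] cycloidal, h=9: θ=210.7° here. β=41.9, B=52.8. 9·(0.7936 − sin(2π·0.7936)/(2π)) = 8.5211 → s = 12.5211
seg 4 [168.8°–221.6°] cycloidal, h=9: θ=212.7° here. β=43.9, B=52.8. 9·(0.8314 − sin(2π·0.8314)/(2π)) = 8.7319 → s = 12.7319
θ=68.7°: R = R0 + s = 24 + 18.0138 = 42.0138
θ=192.7°: R = R0 + s = 24 + 7.6540 = 31.6540
θ=210.7°: R = R0 + s = 24 + 12.5211 = 36.5211
θ=212.7°: R = R0 + s = 24 + 12.7319 = 36.7319

θ=68.7°: 42.0138
θ=192.7°: 31.6540
θ=210.7°: 36.5211
θ=212.7°: 36.7319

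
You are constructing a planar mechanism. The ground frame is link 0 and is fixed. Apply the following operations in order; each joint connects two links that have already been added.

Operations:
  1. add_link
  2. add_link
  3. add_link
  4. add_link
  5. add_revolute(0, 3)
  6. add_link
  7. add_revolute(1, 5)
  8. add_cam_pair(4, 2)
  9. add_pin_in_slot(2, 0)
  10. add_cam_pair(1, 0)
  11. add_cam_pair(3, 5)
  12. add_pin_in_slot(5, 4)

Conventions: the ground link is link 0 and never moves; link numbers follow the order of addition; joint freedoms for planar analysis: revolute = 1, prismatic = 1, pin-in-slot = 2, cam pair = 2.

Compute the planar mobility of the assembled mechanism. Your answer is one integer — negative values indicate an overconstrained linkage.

L=1 J1=0 J2=0
add link → L=2 J1=0 J2=0
add link → L=3 J1=0 J2=0
add link → L=4 J1=0 J2=0
add link → L=5 J1=0 J2=0
R@0,3 dof=1 J1 → L=5 J1=1 J2=0
add link → L=6 J1=1 J2=0
R@1,5 dof=1 J1 → L=6 J1=2 J2=0
C@4,2 dof=2 J2 → L=6 J1=2 J2=1
PS@2,0 dof=2 J2 → L=6 J1=2 J2=2
C@1,0 dof=2 J2 → L=6 J1=2 J2=3
C@3,5 dof=2 J2 → L=6 J1=2 J2=4
PS@5,4 dof=2 J2 → L=6 J1=2 J2=5
M=3(L−1)−2J1−J2=3·5−2·2−5=6

M = 6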